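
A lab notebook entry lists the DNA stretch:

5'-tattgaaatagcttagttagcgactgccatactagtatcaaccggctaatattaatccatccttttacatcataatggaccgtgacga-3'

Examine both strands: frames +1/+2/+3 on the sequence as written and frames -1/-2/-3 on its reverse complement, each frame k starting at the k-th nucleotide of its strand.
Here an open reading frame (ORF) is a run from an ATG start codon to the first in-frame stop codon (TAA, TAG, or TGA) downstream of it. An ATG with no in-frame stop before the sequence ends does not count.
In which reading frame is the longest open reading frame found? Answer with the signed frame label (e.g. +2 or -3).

Reverse complement (5'→3'): TCGTCACGGTCCATTATGATGTAAAAGGATGGATTAATATTAGCCGGTTGATACTAGTATGGCAGTCGCTAACTAAGCTATTTCAATA
Frame +1: TAT TGA AAT AGC TTA GTT AGC GAC TGC CAT ACT AGT ATC AAC CGG CTA ATA TTA ATC CAT CCT TTT ACA TCA TAA TGG ACC GTG ACG — no ATG→stop ORF.
Frame +2: ATT GAA ATA GCT TAG TTA GCG ACT GCC ATA CTA GTA TCA ACC GGC TAA TAT TAA TCC ATC CTT TTA CAT CAT AAT GGA CCG TGA CGA — no ATG→stop ORF.
Frame +3: TTG AAA TAG CTT AGT TAG CGA CTG CCA TAC TAG TAT CAA CCG GCT AAT ATT AAT CCA TCC TTT TAC ATC ATA ATG GAC CGT GAC — no ATG→stop ORF.
Frame -1: TCG TCA CGG TCC ATT ATG ATG TAA AAG GAT GGA TTA ATA TTA GCC GGT TGA TAC TAG TAT GGC AGT CGC TAA CTA AGC TAT TTC AAT — ATG at 16, stop TAA at 22 → 9 nt; ATG at 19, stop TAA at 22 → 6 nt.
Frame -2: CGT CAC GGT CCA TTA TGA TGT AAA AGG ATG GAT TAA TAT TAG CCG GTT GAT ACT AGT ATG GCA GTC GCT AAC TAA GCT ATT TCA ATA — ATG at 29, stop TAA at 35 → 9 nt; ATG at 59, stop TAA at 74 → 18 nt.
Frame -3: GTC ACG GTC CAT TAT GAT GTA AAA GGA TGG ATT AAT ATT AGC CGG TTG ATA CTA GTA TGG CAG TCG CTA ACT AAG CTA TTT CAA — no ATG→stop ORF.
Longest ORF is 18 nt in frame -2 (positions 59–76).

-2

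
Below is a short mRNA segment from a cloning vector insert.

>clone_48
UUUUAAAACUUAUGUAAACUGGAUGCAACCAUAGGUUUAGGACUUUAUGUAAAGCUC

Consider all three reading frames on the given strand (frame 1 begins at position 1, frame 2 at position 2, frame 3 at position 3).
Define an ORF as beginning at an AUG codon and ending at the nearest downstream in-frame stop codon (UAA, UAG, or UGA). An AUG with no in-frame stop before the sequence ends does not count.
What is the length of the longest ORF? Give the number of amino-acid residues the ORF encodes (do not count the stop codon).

Frame 1: UUU UAA AAC UUA UGU AAA CUG GAU GCA ACC AUA GGU UUA GGA CUU UAU GUA AAG CUC — no AUG→stop ORF.
Frame 2: UUU AAA ACU UAU GUA AAC UGG AUG CAA CCA UAG GUU UAG GAC UUU AUG UAA AGC — AUG at 23, stop UAG at 32 → 12 nt; AUG at 47, stop UAA at 50 → 6 nt.
Frame 3: UUA AAA CUU AUG UAA ACU GGA UGC AAC CAU AGG UUU AGG ACU UUA UGU AAA GCU — AUG at 12, stop UAA at 15 → 6 nt.
Longest: frame 2, positions 23–34, 12 nt = 4 codons = 3 aa. → 3 amino acids.

3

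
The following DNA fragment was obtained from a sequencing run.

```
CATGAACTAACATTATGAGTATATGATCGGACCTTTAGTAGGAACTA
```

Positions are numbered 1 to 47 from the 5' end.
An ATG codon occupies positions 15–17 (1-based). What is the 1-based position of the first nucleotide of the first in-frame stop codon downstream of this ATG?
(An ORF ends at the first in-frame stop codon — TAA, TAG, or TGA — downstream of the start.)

Codons from position 15: ATG (15–17), AGT (18–20), ATA (21–23), TGA (24–26).
TGA is a stop codon; it begins at position 24.

24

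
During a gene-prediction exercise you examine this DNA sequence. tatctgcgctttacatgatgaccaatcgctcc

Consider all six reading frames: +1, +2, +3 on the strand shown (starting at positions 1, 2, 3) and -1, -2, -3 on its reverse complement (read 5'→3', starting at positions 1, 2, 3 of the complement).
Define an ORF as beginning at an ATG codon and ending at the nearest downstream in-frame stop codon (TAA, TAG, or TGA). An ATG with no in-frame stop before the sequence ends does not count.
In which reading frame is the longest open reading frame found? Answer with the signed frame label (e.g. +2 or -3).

-2

Reverse complement (5'→3'): GGAGCGATTGGTCATCATGTAAAGCGCAGATA
Frame +1: TAT CTG CGC TTT ACA TGA TGA CCA ATC GCT — no ATG→stop ORF.
Frame +2: ATC TGC GCT TTA CAT GAT GAC CAA TCG CTC — no ATG→stop ORF.
Frame +3: TCT GCG CTT TAC ATG ATG ACC AAT CGC TCC — no ATG→stop ORF.
Frame -1: GGA GCG ATT GGT CAT CAT GTA AAG CGC AGA — no ATG→stop ORF.
Frame -2: GAG CGA TTG GTC ATC ATG TAA AGC GCA GAT — ATG at 17, stop TAA at 20 → 6 nt.
Frame -3: AGC GAT TGG TCA TCA TGT AAA GCG CAG ATA — no ATG→stop ORF.
Longest ORF is 6 nt in frame -2 (positions 17–22).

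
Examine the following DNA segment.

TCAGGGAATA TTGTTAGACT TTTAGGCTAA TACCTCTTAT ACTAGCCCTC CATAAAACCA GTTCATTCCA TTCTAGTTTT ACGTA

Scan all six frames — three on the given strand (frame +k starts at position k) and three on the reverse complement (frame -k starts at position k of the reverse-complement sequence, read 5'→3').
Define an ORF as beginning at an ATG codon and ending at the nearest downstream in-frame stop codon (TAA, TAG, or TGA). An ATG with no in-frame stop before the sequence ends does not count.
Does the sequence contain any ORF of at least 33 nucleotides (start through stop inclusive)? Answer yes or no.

Reverse complement (5'→3'): TACGTAAAACTAGAATGGAATGAACTGGTTTTATGGAGGGCTAGTATAAGAGGTATTAGCCTAAAAGTCTAACAATATTCCCTGA
Frame +1: TCA GGG AAT ATT GTT AGA CTT TTA GGC TAA TAC CTC TTA TAC TAG CCC TCC ATA AAA CCA GTT CAT TCC ATT CTA GTT TTA CGT — no ATG→stop ORF.
Frame +2: CAG GGA ATA TTG TTA GAC TTT TAG GCT AAT ACC TCT TAT ACT AGC CCT CCA TAA AAC CAG TTC ATT CCA TTC TAG TTT TAC GTA — no ATG→stop ORF.
Frame +3: AGG GAA TAT TGT TAG ACT TTT AGG CTA ATA CCT CTT ATA CTA GCC CTC CAT AAA ACC AGT TCA TTC CAT TCT AGT TTT ACG — no ATG→stop ORF.
Frame -1: TAC GTA AAA CTA GAA TGG AAT GAA CTG GTT TTA TGG AGG GCT AGT ATA AGA GGT ATT AGC CTA AAA GTC TAA CAA TAT TCC CTG — no ATG→stop ORF.
Frame -2: ACG TAA AAC TAG AAT GGA ATG AAC TGG TTT TAT GGA GGG CTA GTA TAA GAG GTA TTA GCC TAA AAG TCT AAC AAT ATT CCC TGA — ATG at 20, stop TAA at 47 → 30 nt.
Frame -3: CGT AAA ACT AGA ATG GAA TGA ACT GGT TTT ATG GAG GGC TAG TAT AAG AGG TAT TAG CCT AAA AGT CTA ACA ATA TTC CCT — ATG at 15, stop TGA at 21 → 9 nt; ATG at 33, stop TAG at 42 → 12 nt.
Largest ORF found is 30 nucleotides < 33, so no.

no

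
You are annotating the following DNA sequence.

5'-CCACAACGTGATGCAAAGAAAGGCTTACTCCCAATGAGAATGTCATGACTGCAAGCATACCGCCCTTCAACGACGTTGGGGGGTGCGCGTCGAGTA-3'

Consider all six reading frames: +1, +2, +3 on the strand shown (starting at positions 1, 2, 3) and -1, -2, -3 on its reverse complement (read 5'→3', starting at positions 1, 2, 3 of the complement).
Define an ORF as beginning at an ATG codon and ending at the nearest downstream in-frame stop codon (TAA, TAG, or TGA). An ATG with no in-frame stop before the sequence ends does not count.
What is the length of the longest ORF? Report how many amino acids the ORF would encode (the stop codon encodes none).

8

Reverse complement (5'→3'): TACTCGACGCGCACCCCCCAACGTCGTTGAAGGGCGGTATGCTTGCAGTCATGACATTCTCATTGGGAGTAAGCCTTTCTTTGCATCACGTTGTGG
Frame +1: CCA CAA CGT GAT GCA AAG AAA GGC TTA CTC CCA ATG AGA ATG TCA TGA CTG CAA GCA TAC CGC CCT TCA ACG ACG TTG GGG GGT GCG CGT CGA GTA — ATG at 34, stop TGA at 46 → 15 nt; ATG at 40, stop TGA at 46 → 9 nt.
Frame +2: CAC AAC GTG ATG CAA AGA AAG GCT TAC TCC CAA TGA GAA TGT CAT GAC TGC AAG CAT ACC GCC CTT CAA CGA CGT TGG GGG GTG CGC GTC GAG — ATG at 11, stop TGA at 35 → 27 nt.
Frame +3: ACA ACG TGA TGC AAA GAA AGG CTT ACT CCC AAT GAG AAT GTC ATG ACT GCA AGC ATA CCG CCC TTC AAC GAC GTT GGG GGG TGC GCG TCG AGT — no ATG→stop ORF.
Frame -1: TAC TCG ACG CGC ACC CCC CAA CGT CGT TGA AGG GCG GTA TGC TTG CAG TCA TGA CAT TCT CAT TGG GAG TAA GCC TTT CTT TGC ATC ACG TTG TGG — no ATG→stop ORF.
Frame -2: ACT CGA CGC GCA CCC CCC AAC GTC GTT GAA GGG CGG TAT GCT TGC AGT CAT GAC ATT CTC ATT GGG AGT AAG CCT TTC TTT GCA TCA CGT TGT — no ATG→stop ORF.
Frame -3: CTC GAC GCG CAC CCC CCA ACG TCG TTG AAG GGC GGT ATG CTT GCA GTC ATG ACA TTC TCA TTG GGA GTA AGC CTT TCT TTG CAT CAC GTT GTG — no ATG→stop ORF.
Longest: frame +2, positions 11–37, 27 nt = 9 codons = 8 aa. → 8 amino acids.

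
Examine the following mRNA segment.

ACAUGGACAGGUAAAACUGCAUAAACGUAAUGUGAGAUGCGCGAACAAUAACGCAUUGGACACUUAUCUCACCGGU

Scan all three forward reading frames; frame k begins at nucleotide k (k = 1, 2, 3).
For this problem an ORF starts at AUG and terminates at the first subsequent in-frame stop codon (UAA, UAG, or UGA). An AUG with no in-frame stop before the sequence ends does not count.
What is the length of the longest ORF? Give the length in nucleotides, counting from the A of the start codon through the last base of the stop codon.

15

Frame 1: ACA UGG ACA GGU AAA ACU GCA UAA ACG UAA UGU GAG AUG CGC GAA CAA UAA CGC AUU GGA CAC UUA UCU CAC CGG — AUG at 37, stop UAA at 49 → 15 nt.
Frame 2: CAU GGA CAG GUA AAA CUG CAU AAA CGU AAU GUG AGA UGC GCG AAC AAU AAC GCA UUG GAC ACU UAU CUC ACC GGU — no AUG→stop ORF.
Frame 3: AUG GAC AGG UAA AAC UGC AUA AAC GUA AUG UGA GAU GCG CGA ACA AUA ACG CAU UGG ACA CUU AUC UCA CCG — AUG at 3, stop UAA at 12 → 12 nt; AUG at 30, stop UGA at 33 → 6 nt.
Longest: frame 1, positions 37–51, 15 nt = 5 codons = 4 aa. → 15 nucleotides.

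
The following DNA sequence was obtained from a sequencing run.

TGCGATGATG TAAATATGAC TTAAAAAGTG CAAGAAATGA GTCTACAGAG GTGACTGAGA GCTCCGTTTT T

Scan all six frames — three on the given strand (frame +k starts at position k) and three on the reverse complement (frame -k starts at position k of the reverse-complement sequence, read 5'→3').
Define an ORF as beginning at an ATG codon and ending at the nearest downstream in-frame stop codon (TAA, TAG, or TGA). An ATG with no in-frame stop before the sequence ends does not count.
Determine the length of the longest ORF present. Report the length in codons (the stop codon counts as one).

6

Reverse complement (5'→3'): AAAAACGGAGCTCTCAGTCACCTCTGTAGACTCATTTCTTGCACTTTTTAAGTCATATTTACATCATCGCA
Frame +1: TGC GAT GAT GTA AAT ATG ACT TAA AAA GTG CAA GAA ATG AGT CTA CAG AGG TGA CTG AGA GCT CCG TTT — ATG at 16, stop TAA at 22 → 9 nt; ATG at 37, stop TGA at 52 → 18 nt.
Frame +2: GCG ATG ATG TAA ATA TGA CTT AAA AAG TGC AAG AAA TGA GTC TAC AGA GGT GAC TGA GAG CTC CGT TTT — ATG at 5, stop TAA at 11 → 9 nt; ATG at 8, stop TAA at 11 → 6 nt.
Frame +3: CGA TGA TGT AAA TAT GAC TTA AAA AGT GCA AGA AAT GAG TCT ACA GAG GTG ACT GAG AGC TCC GTT TTT — no ATG→stop ORF.
Frame -1: AAA AAC GGA GCT CTC AGT CAC CTC TGT AGA CTC ATT TCT TGC ACT TTT TAA GTC ATA TTT ACA TCA TCG — no ATG→stop ORF.
Frame -2: AAA ACG GAG CTC TCA GTC ACC TCT GTA GAC TCA TTT CTT GCA CTT TTT AAG TCA TAT TTA CAT CAT CGC — no ATG→stop ORF.
Frame -3: AAA CGG AGC TCT CAG TCA CCT CTG TAG ACT CAT TTC TTG CAC TTT TTA AGT CAT ATT TAC ATC ATC GCA — no ATG→stop ORF.
Longest: frame +1, positions 37–54, 18 nt = 6 codons = 5 aa. → 6 codons.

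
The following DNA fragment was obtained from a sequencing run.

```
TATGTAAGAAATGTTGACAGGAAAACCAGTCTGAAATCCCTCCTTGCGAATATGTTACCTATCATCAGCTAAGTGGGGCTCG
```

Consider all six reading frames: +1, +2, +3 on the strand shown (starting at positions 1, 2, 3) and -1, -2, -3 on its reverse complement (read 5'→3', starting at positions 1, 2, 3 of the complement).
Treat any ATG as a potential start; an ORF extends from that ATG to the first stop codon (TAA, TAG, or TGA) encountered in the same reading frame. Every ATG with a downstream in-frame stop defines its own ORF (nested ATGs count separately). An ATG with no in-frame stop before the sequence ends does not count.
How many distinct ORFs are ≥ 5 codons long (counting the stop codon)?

2

Reverse complement (5'→3'): CGAGCCCCACTTAGCTGATGATAGGTAACATATTCGCAAGGAGGGATTTCAGACTGGTTTTCCTGTCAACATTTCTTACATA
Frame +1: TAT GTA AGA AAT GTT GAC AGG AAA ACC AGT CTG AAA TCC CTC CTT GCG AAT ATG TTA CCT ATC ATC AGC TAA GTG GGG CTC — ATG at 52, stop TAA at 70 → 21 nt.
Frame +2: ATG TAA GAA ATG TTG ACA GGA AAA CCA GTC TGA AAT CCC TCC TTG CGA ATA TGT TAC CTA TCA TCA GCT AAG TGG GGC TCG — ATG at 2, stop TAA at 5 → 6 nt; ATG at 11, stop TGA at 32 → 24 nt.
Frame +3: TGT AAG AAA TGT TGA CAG GAA AAC CAG TCT GAA ATC CCT CCT TGC GAA TAT GTT ACC TAT CAT CAG CTA AGT GGG GCT — no ATG→stop ORF.
Frame -1: CGA GCC CCA CTT AGC TGA TGA TAG GTA ACA TAT TCG CAA GGA GGG ATT TCA GAC TGG TTT TCC TGT CAA CAT TTC TTA CAT — no ATG→stop ORF.
Frame -2: GAG CCC CAC TTA GCT GAT GAT AGG TAA CAT ATT CGC AAG GAG GGA TTT CAG ACT GGT TTT CCT GTC AAC ATT TCT TAC ATA — no ATG→stop ORF.
Frame -3: AGC CCC ACT TAG CTG ATG ATA GGT AAC ATA TTC GCA AGG AGG GAT TTC AGA CTG GTT TTC CTG TCA ACA TTT CTT ACA — no ATG→stop ORF.
ORFs ≥ 5 codons: frame +1 52–72 (7 codons), frame +2 11–34 (8 codons). Count = 2.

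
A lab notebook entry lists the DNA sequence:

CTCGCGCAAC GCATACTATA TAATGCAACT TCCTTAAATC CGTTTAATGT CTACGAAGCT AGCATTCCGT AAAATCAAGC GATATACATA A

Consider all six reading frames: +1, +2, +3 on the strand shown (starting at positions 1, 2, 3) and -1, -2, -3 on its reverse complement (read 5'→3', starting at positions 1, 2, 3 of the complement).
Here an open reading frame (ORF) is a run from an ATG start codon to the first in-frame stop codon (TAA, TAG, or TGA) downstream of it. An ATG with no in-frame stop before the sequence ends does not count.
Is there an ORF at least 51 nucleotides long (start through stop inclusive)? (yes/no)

no

Reverse complement (5'→3'): TTATGTATATCGCTTGATTTTACGGAATGCTAGCTTCGTAGACATTAAACGGATTTAAGGAAGTTGCATTATATAGTATGCGTTGCGCGAG
Frame +1: CTC GCG CAA CGC ATA CTA TAT AAT GCA ACT TCC TTA AAT CCG TTT AAT GTC TAC GAA GCT AGC ATT CCG TAA AAT CAA GCG ATA TAC ATA — no ATG→stop ORF.
Frame +2: TCG CGC AAC GCA TAC TAT ATA ATG CAA CTT CCT TAA ATC CGT TTA ATG TCT ACG AAG CTA GCA TTC CGT AAA ATC AAG CGA TAT ACA TAA — ATG at 23, stop TAA at 35 → 15 nt; ATG at 47, stop TAA at 89 → 45 nt.
Frame +3: CGC GCA ACG CAT ACT ATA TAA TGC AAC TTC CTT AAA TCC GTT TAA TGT CTA CGA AGC TAG CAT TCC GTA AAA TCA AGC GAT ATA CAT — no ATG→stop ORF.
Frame -1: TTA TGT ATA TCG CTT GAT TTT ACG GAA TGC TAG CTT CGT AGA CAT TAA ACG GAT TTA AGG AAG TTG CAT TAT ATA GTA TGC GTT GCG CGA — no ATG→stop ORF.
Frame -2: TAT GTA TAT CGC TTG ATT TTA CGG AAT GCT AGC TTC GTA GAC ATT AAA CGG ATT TAA GGA AGT TGC ATT ATA TAG TAT GCG TTG CGC GAG — no ATG→stop ORF.
Frame -3: ATG TAT ATC GCT TGA TTT TAC GGA ATG CTA GCT TCG TAG ACA TTA AAC GGA TTT AAG GAA GTT GCA TTA TAT AGT ATG CGT TGC GCG — ATG at 3, stop TGA at 15 → 15 nt; ATG at 27, stop TAG at 39 → 15 nt.
Largest ORF found is 45 nucleotides < 51, so no.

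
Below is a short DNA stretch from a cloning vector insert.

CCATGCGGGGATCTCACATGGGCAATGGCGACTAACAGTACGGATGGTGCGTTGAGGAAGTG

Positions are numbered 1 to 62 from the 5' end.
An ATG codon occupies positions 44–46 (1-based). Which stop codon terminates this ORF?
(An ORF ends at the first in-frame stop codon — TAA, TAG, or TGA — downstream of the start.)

Codons from position 44: ATG (44–46), GTG (47–49), CGT (50–52), TGA (53–55).
The first in-frame stop codon is TGA.

TGA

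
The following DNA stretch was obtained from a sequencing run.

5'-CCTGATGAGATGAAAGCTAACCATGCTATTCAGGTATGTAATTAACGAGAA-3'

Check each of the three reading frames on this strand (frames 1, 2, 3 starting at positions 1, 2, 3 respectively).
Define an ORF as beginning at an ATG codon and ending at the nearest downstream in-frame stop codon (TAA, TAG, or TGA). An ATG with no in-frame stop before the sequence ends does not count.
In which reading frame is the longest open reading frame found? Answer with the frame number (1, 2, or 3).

1

Frame 1: CCT GAT GAG ATG AAA GCT AAC CAT GCT ATT CAG GTA TGT AAT TAA CGA GAA — ATG at 10, stop TAA at 43 → 36 nt.
Frame 2: CTG ATG AGA TGA AAG CTA ACC ATG CTA TTC AGG TAT GTA ATT AAC GAG — ATG at 5, stop TGA at 11 → 9 nt.
Frame 3: TGA TGA GAT GAA AGC TAA CCA TGC TAT TCA GGT ATG TAA TTA ACG AGA — ATG at 36, stop TAA at 39 → 6 nt.
Longest ORF is 36 nt in frame 1 (positions 10–45).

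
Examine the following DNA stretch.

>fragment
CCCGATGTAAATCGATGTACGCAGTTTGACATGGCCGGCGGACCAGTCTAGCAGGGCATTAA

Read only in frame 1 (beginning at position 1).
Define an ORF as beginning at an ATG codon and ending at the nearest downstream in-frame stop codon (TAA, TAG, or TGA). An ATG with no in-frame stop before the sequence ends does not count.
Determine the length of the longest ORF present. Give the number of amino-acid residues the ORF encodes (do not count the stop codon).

Frame 1: CCC GAT GTA AAT CGA TGT ACG CAG TTT GAC ATG GCC GGC GGA CCA GTC TAG CAG GGC ATT — ATG at 31, stop TAG at 49 → 21 nt.
Longest: frame 1, positions 31–51, 21 nt = 7 codons = 6 aa. → 6 amino acids.

6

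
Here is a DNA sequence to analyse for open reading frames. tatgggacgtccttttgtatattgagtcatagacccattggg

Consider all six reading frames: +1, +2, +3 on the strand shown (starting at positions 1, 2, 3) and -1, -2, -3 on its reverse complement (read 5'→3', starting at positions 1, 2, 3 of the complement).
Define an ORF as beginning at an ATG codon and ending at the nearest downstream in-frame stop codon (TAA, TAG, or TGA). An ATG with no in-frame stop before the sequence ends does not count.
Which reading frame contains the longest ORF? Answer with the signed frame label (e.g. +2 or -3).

Reverse complement (5'→3'): CCCAATGGGTCTATGACTCAATATACAAAAGGACGTCCCATA
Frame +1: TAT GGG ACG TCC TTT TGT ATA TTG AGT CAT AGA CCC ATT GGG — no ATG→stop ORF.
Frame +2: ATG GGA CGT CCT TTT GTA TAT TGA GTC ATA GAC CCA TTG — ATG at 2, stop TGA at 23 → 24 nt.
Frame +3: TGG GAC GTC CTT TTG TAT ATT GAG TCA TAG ACC CAT TGG — no ATG→stop ORF.
Frame -1: CCC AAT GGG TCT ATG ACT CAA TAT ACA AAA GGA CGT CCC ATA — no ATG→stop ORF.
Frame -2: CCA ATG GGT CTA TGA CTC AAT ATA CAA AAG GAC GTC CCA — ATG at 5, stop TGA at 14 → 12 nt.
Frame -3: CAA TGG GTC TAT GAC TCA ATA TAC AAA AGG ACG TCC CAT — no ATG→stop ORF.
Longest ORF is 24 nt in frame +2 (positions 2–25).

+2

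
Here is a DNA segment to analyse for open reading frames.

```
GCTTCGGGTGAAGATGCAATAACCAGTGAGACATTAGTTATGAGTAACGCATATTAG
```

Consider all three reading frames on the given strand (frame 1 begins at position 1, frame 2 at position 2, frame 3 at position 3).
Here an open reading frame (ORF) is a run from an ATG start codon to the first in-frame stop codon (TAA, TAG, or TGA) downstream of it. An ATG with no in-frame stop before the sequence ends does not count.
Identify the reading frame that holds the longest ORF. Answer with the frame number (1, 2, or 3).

Frame 1: GCT TCG GGT GAA GAT GCA ATA ACC AGT GAG ACA TTA GTT ATG AGT AAC GCA TAT TAG — ATG at 40, stop TAG at 55 → 18 nt.
Frame 2: CTT CGG GTG AAG ATG CAA TAA CCA GTG AGA CAT TAG TTA TGA GTA ACG CAT ATT — ATG at 14, stop TAA at 20 → 9 nt.
Frame 3: TTC GGG TGA AGA TGC AAT AAC CAG TGA GAC ATT AGT TAT GAG TAA CGC ATA TTA — no ATG→stop ORF.
Longest ORF is 18 nt in frame 1 (positions 40–57).

1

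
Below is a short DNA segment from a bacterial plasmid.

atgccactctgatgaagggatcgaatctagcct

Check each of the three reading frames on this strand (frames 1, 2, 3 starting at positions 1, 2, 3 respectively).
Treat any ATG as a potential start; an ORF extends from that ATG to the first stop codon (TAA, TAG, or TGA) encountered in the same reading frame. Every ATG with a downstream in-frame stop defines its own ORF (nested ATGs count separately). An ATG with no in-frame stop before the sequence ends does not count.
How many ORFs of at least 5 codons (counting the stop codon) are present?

0

Frame 1: ATG CCA CTC TGA TGA AGG GAT CGA ATC TAG CCT — ATG at 1, stop TGA at 10 → 12 nt.
Frame 2: TGC CAC TCT GAT GAA GGG ATC GAA TCT AGC — no ATG→stop ORF.
Frame 3: GCC ACT CTG ATG AAG GGA TCG AAT CTA GCC — no ATG→stop ORF.
No ORF reaches 5 codons. Count = 0.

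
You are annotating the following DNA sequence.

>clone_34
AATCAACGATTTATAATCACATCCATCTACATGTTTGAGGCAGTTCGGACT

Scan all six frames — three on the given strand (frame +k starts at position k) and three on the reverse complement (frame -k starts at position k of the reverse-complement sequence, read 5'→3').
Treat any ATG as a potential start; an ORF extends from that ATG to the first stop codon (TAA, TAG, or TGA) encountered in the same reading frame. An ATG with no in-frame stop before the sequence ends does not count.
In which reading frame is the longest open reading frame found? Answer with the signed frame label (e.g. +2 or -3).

Reverse complement (5'→3'): AGTCCGAACTGCCTCAAACATGTAGATGGATGTGATTATAAATCGTTGATT
Frame +1: AAT CAA CGA TTT ATA ATC ACA TCC ATC TAC ATG TTT GAG GCA GTT CGG ACT — no ATG→stop ORF.
Frame +2: ATC AAC GAT TTA TAA TCA CAT CCA TCT ACA TGT TTG AGG CAG TTC GGA — no ATG→stop ORF.
Frame +3: TCA ACG ATT TAT AAT CAC ATC CAT CTA CAT GTT TGA GGC AGT TCG GAC — no ATG→stop ORF.
Frame -1: AGT CCG AAC TGC CTC AAA CAT GTA GAT GGA TGT GAT TAT AAA TCG TTG ATT — no ATG→stop ORF.
Frame -2: GTC CGA ACT GCC TCA AAC ATG TAG ATG GAT GTG ATT ATA AAT CGT TGA — ATG at 20, stop TAG at 23 → 6 nt; ATG at 26, stop TGA at 47 → 24 nt.
Frame -3: TCC GAA CTG CCT CAA ACA TGT AGA TGG ATG TGA TTA TAA ATC GTT GAT — ATG at 30, stop TGA at 33 → 6 nt.
Longest ORF is 24 nt in frame -2 (positions 26–49).

-2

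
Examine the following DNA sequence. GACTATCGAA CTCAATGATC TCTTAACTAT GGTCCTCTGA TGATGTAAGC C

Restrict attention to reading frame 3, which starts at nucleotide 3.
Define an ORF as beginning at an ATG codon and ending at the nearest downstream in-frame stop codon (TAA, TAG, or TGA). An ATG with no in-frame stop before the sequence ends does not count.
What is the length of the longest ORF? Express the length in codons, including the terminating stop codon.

Frame 3: CTA TCG AAC TCA ATG ATC TCT TAA CTA TGG TCC TCT GAT GAT GTA AGC — ATG at 15, stop TAA at 24 → 12 nt.
Longest: frame 3, positions 15–26, 12 nt = 4 codons = 3 aa. → 4 codons.

4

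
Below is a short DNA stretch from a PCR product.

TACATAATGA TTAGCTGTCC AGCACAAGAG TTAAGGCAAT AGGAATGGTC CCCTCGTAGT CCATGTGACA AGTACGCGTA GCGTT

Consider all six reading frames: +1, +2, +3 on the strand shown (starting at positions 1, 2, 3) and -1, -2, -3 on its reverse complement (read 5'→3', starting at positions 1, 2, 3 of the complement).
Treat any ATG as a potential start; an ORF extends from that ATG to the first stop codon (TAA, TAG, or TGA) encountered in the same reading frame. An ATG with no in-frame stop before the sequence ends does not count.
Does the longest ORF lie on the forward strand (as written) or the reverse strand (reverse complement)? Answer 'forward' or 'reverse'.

reverse

Reverse complement (5'→3'): AACGCTACGCGTACTTGTCACATGGACTACGAGGGGACCATTCCTATTGCCTTAACTCTTGTGCTGGACAGCTAATCATTATGTA
Frame +1: TAC ATA ATG ATT AGC TGT CCA GCA CAA GAG TTA AGG CAA TAG GAA TGG TCC CCT CGT AGT CCA TGT GAC AAG TAC GCG TAG CGT — ATG at 7, stop TAG at 40 → 36 nt.
Frame +2: ACA TAA TGA TTA GCT GTC CAG CAC AAG AGT TAA GGC AAT AGG AAT GGT CCC CTC GTA GTC CAT GTG ACA AGT ACG CGT AGC GTT — no ATG→stop ORF.
Frame +3: CAT AAT GAT TAG CTG TCC AGC ACA AGA GTT AAG GCA ATA GGA ATG GTC CCC TCG TAG TCC ATG TGA CAA GTA CGC GTA GCG — ATG at 45, stop TAG at 57 → 15 nt; ATG at 63, stop TGA at 66 → 6 nt.
Frame -1: AAC GCT ACG CGT ACT TGT CAC ATG GAC TAC GAG GGG ACC ATT CCT ATT GCC TTA ACT CTT GTG CTG GAC AGC TAA TCA TTA TGT — ATG at 22, stop TAA at 73 → 54 nt.
Frame -2: ACG CTA CGC GTA CTT GTC ACA TGG ACT ACG AGG GGA CCA TTC CTA TTG CCT TAA CTC TTG TGC TGG ACA GCT AAT CAT TAT GTA — no ATG→stop ORF.
Frame -3: CGC TAC GCG TAC TTG TCA CAT GGA CTA CGA GGG GAC CAT TCC TAT TGC CTT AAC TCT TGT GCT GGA CAG CTA ATC ATT ATG — no ATG→stop ORF.
Forward-strand max 36 nt; reverse-strand max 54 nt. The reverse strand has the longer ORF.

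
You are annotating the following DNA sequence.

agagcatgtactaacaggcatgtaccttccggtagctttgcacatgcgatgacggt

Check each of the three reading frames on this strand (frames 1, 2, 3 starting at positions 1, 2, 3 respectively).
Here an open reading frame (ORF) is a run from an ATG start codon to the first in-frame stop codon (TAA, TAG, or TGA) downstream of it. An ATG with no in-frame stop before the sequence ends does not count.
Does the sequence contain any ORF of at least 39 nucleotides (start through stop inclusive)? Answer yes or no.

Frame 1: AGA GCA TGT ACT AAC AGG CAT GTA CCT TCC GGT AGC TTT GCA CAT GCG ATG ACG — no ATG→stop ORF.
Frame 2: GAG CAT GTA CTA ACA GGC ATG TAC CTT CCG GTA GCT TTG CAC ATG CGA TGA CGG — ATG at 20, stop TGA at 50 → 33 nt; ATG at 44, stop TGA at 50 → 9 nt.
Frame 3: AGC ATG TAC TAA CAG GCA TGT ACC TTC CGG TAG CTT TGC ACA TGC GAT GAC GGT — ATG at 6, stop TAA at 12 → 9 nt.
Largest ORF found is 33 nucleotides < 39, so no.

no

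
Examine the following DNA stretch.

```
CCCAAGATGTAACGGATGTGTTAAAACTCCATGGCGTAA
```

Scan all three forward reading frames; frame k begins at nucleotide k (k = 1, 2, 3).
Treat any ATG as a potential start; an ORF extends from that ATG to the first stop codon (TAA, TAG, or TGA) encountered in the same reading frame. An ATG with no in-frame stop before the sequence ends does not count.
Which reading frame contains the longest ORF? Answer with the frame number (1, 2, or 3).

Frame 1: CCC AAG ATG TAA CGG ATG TGT TAA AAC TCC ATG GCG TAA — ATG at 7, stop TAA at 10 → 6 nt; ATG at 16, stop TAA at 22 → 9 nt; ATG at 31, stop TAA at 37 → 9 nt.
Frame 2: CCA AGA TGT AAC GGA TGT GTT AAA ACT CCA TGG CGT — no ATG→stop ORF.
Frame 3: CAA GAT GTA ACG GAT GTG TTA AAA CTC CAT GGC GTA — no ATG→stop ORF.
Longest ORF is 9 nt in frame 1 (positions 16–24).

1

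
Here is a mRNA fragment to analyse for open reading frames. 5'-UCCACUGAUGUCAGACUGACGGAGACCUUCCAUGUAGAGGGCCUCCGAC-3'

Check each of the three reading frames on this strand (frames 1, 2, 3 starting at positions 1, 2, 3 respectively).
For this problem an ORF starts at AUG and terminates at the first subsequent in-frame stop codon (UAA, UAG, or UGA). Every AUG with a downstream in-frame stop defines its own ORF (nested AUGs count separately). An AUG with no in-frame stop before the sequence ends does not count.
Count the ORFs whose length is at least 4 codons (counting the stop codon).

1

Frame 1: UCC ACU GAU GUC AGA CUG ACG GAG ACC UUC CAU GUA GAG GGC CUC CGA — no AUG→stop ORF.
Frame 2: CCA CUG AUG UCA GAC UGA CGG AGA CCU UCC AUG UAG AGG GCC UCC GAC — AUG at 8, stop UGA at 17 → 12 nt; AUG at 32, stop UAG at 35 → 6 nt.
Frame 3: CAC UGA UGU CAG ACU GAC GGA GAC CUU CCA UGU AGA GGG CCU CCG — no AUG→stop ORF.
ORFs ≥ 4 codons: frame 2 8–19 (4 codons). Count = 1.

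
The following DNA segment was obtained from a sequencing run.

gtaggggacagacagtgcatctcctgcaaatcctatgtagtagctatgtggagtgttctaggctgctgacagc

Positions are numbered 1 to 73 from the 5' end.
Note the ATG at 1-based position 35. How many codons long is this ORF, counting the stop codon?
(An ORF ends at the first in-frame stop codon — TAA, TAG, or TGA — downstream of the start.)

Codons from position 35: ATG (35–37), TAG (38–40).
TAG is the first in-frame stop; that's 2 codons including the stop.

2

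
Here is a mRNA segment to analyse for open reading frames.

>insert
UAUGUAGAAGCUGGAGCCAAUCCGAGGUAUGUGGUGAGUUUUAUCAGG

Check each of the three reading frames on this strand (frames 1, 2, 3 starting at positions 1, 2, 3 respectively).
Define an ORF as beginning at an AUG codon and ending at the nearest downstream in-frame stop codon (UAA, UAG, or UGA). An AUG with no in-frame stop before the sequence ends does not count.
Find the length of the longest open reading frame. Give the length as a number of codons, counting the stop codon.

3

Frame 1: UAU GUA GAA GCU GGA GCC AAU CCG AGG UAU GUG GUG AGU UUU AUC AGG — no AUG→stop ORF.
Frame 2: AUG UAG AAG CUG GAG CCA AUC CGA GGU AUG UGG UGA GUU UUA UCA — AUG at 2, stop UAG at 5 → 6 nt; AUG at 29, stop UGA at 35 → 9 nt.
Frame 3: UGU AGA AGC UGG AGC CAA UCC GAG GUA UGU GGU GAG UUU UAU CAG — no AUG→stop ORF.
Longest: frame 2, positions 29–37, 9 nt = 3 codons = 2 aa. → 3 codons.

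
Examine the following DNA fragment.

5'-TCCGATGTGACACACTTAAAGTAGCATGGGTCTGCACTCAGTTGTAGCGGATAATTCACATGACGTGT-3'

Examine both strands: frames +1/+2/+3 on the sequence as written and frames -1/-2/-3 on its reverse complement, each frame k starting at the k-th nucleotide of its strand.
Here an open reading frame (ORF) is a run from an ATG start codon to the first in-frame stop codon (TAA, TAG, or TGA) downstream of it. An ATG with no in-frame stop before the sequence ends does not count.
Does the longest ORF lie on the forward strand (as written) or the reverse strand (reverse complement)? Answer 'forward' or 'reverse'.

reverse

Reverse complement (5'→3'): ACACGTCATGTGAATTATCCGCTACAACTGAGTGCAGACCCATGCTACTTTAAGTGTGTCACATCGGA
Frame +1: TCC GAT GTG ACA CAC TTA AAG TAG CAT GGG TCT GCA CTC AGT TGT AGC GGA TAA TTC ACA TGA CGT — no ATG→stop ORF.
Frame +2: CCG ATG TGA CAC ACT TAA AGT AGC ATG GGT CTG CAC TCA GTT GTA GCG GAT AAT TCA CAT GAC GTG — ATG at 5, stop TGA at 8 → 6 nt.
Frame +3: CGA TGT GAC ACA CTT AAA GTA GCA TGG GTC TGC ACT CAG TTG TAG CGG ATA ATT CAC ATG ACG TGT — no ATG→stop ORF.
Frame -1: ACA CGT CAT GTG AAT TAT CCG CTA CAA CTG AGT GCA GAC CCA TGC TAC TTT AAG TGT GTC ACA TCG — no ATG→stop ORF.
Frame -2: CAC GTC ATG TGA ATT ATC CGC TAC AAC TGA GTG CAG ACC CAT GCT ACT TTA AGT GTG TCA CAT CGG — ATG at 8, stop TGA at 11 → 6 nt.
Frame -3: ACG TCA TGT GAA TTA TCC GCT ACA ACT GAG TGC AGA CCC ATG CTA CTT TAA GTG TGT CAC ATC GGA — ATG at 42, stop TAA at 51 → 12 nt.
Forward-strand max 6 nt; reverse-strand max 12 nt. The reverse strand has the longer ORF.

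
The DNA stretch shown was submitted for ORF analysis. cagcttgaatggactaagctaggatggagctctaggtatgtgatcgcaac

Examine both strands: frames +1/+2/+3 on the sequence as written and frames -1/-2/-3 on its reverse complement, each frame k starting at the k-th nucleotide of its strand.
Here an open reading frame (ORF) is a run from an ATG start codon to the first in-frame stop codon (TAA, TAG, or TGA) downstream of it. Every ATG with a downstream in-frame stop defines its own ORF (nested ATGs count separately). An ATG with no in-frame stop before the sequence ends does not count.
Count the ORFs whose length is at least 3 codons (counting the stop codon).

2

Reverse complement (5'→3'): GTTGCGATCACATACCTAGAGCTCCATCCTAGCTTAGTCCATTCAAGCTG
Frame +1: CAG CTT GAA TGG ACT AAG CTA GGA TGG AGC TCT AGG TAT GTG ATC GCA — no ATG→stop ORF.
Frame +2: AGC TTG AAT GGA CTA AGC TAG GAT GGA GCT CTA GGT ATG TGA TCG CAA — ATG at 38, stop TGA at 41 → 6 nt.
Frame +3: GCT TGA ATG GAC TAA GCT AGG ATG GAG CTC TAG GTA TGT GAT CGC AAC — ATG at 9, stop TAA at 15 → 9 nt; ATG at 24, stop TAG at 33 → 12 nt.
Frame -1: GTT GCG ATC ACA TAC CTA GAG CTC CAT CCT AGC TTA GTC CAT TCA AGC — no ATG→stop ORF.
Frame -2: TTG CGA TCA CAT ACC TAG AGC TCC ATC CTA GCT TAG TCC ATT CAA GCT — no ATG→stop ORF.
Frame -3: TGC GAT CAC ATA CCT AGA GCT CCA TCC TAG CTT AGT CCA TTC AAG CTG — no ATG→stop ORF.
ORFs ≥ 3 codons: frame +3 9–17 (3 codons), frame +3 24–35 (4 codons). Count = 2.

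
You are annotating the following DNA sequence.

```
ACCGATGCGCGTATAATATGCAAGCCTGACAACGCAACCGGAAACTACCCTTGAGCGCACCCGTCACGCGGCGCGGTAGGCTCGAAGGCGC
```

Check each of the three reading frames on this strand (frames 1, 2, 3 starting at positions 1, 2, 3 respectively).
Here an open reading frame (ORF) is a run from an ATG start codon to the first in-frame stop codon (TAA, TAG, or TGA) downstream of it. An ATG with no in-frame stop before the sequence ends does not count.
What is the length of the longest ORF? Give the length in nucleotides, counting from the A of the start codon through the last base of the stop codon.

Frame 1: ACC GAT GCG CGT ATA ATA TGC AAG CCT GAC AAC GCA ACC GGA AAC TAC CCT TGA GCG CAC CCG TCA CGC GGC GCG GTA GGC TCG AAG GCG — no ATG→stop ORF.
Frame 2: CCG ATG CGC GTA TAA TAT GCA AGC CTG ACA ACG CAA CCG GAA ACT ACC CTT GAG CGC ACC CGT CAC GCG GCG CGG TAG GCT CGA AGG CGC — ATG at 5, stop TAA at 14 → 12 nt.
Frame 3: CGA TGC GCG TAT AAT ATG CAA GCC TGA CAA CGC AAC CGG AAA CTA CCC TTG AGC GCA CCC GTC ACG CGG CGC GGT AGG CTC GAA GGC — ATG at 18, stop TGA at 27 → 12 nt.
Longest: frame 2, positions 5–16, 12 nt = 4 codons = 3 aa. → 12 nucleotides.

12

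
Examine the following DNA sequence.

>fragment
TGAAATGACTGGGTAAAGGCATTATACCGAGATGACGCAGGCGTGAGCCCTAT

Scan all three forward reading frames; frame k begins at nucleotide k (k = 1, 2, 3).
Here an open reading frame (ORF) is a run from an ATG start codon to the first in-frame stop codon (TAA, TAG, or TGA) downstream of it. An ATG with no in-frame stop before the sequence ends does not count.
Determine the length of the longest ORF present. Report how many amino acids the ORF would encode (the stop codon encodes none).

Frame 1: TGA AAT GAC TGG GTA AAG GCA TTA TAC CGA GAT GAC GCA GGC GTG AGC CCT — no ATG→stop ORF.
Frame 2: GAA ATG ACT GGG TAA AGG CAT TAT ACC GAG ATG ACG CAG GCG TGA GCC CTA — ATG at 5, stop TAA at 14 → 12 nt; ATG at 32, stop TGA at 44 → 15 nt.
Frame 3: AAA TGA CTG GGT AAA GGC ATT ATA CCG AGA TGA CGC AGG CGT GAG CCC TAT — no ATG→stop ORF.
Longest: frame 2, positions 32–46, 15 nt = 5 codons = 4 aa. → 4 amino acids.

4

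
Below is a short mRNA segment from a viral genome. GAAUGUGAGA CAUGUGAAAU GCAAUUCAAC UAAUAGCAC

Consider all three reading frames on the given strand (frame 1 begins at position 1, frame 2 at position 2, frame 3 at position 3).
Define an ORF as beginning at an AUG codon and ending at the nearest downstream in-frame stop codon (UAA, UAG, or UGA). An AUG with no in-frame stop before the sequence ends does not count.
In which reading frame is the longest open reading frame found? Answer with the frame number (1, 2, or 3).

1

Frame 1: GAA UGU GAG ACA UGU GAA AUG CAA UUC AAC UAA UAG CAC — AUG at 19, stop UAA at 31 → 15 nt.
Frame 2: AAU GUG AGA CAU GUG AAA UGC AAU UCA ACU AAU AGC — no AUG→stop ORF.
Frame 3: AUG UGA GAC AUG UGA AAU GCA AUU CAA CUA AUA GCA — AUG at 3, stop UGA at 6 → 6 nt; AUG at 12, stop UGA at 15 → 6 nt.
Longest ORF is 15 nt in frame 1 (positions 19–33).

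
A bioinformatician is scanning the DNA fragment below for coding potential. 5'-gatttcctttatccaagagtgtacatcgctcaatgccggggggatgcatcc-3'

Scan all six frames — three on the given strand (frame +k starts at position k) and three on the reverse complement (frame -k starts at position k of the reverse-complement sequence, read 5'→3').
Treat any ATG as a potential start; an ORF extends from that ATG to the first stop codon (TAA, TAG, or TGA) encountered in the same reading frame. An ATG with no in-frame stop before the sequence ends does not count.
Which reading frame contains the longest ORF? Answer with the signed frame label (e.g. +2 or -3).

Reverse complement (5'→3'): GGATGCATCCCCCCGGCATTGAGCGATGTACACTCTTGGATAAAGGAAATC
Frame +1: GAT TTC CTT TAT CCA AGA GTG TAC ATC GCT CAA TGC CGG GGG GAT GCA TCC — no ATG→stop ORF.
Frame +2: ATT TCC TTT ATC CAA GAG TGT ACA TCG CTC AAT GCC GGG GGG ATG CAT — no ATG→stop ORF.
Frame +3: TTT CCT TTA TCC AAG AGT GTA CAT CGC TCA ATG CCG GGG GGA TGC ATC — no ATG→stop ORF.
Frame -1: GGA TGC ATC CCC CCG GCA TTG AGC GAT GTA CAC TCT TGG ATA AAG GAA ATC — no ATG→stop ORF.
Frame -2: GAT GCA TCC CCC CGG CAT TGA GCG ATG TAC ACT CTT GGA TAA AGG AAA — ATG at 26, stop TAA at 41 → 18 nt.
Frame -3: ATG CAT CCC CCC GGC ATT GAG CGA TGT ACA CTC TTG GAT AAA GGA AAT — no ATG→stop ORF.
Longest ORF is 18 nt in frame -2 (positions 26–43).

-2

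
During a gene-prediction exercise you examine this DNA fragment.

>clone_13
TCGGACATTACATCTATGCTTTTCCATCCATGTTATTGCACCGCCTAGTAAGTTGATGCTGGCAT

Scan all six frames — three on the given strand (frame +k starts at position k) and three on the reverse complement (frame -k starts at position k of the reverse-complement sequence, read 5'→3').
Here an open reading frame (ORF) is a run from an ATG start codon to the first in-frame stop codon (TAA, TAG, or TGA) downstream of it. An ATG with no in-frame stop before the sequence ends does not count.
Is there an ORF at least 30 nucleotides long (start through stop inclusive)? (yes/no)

Reverse complement (5'→3'): ATGCCAGCATCAACTTACTAGGCGGTGCAATAACATGGATGGAAAAGCATAGATGTAATGTCCGA
Frame +1: TCG GAC ATT ACA TCT ATG CTT TTC CAT CCA TGT TAT TGC ACC GCC TAG TAA GTT GAT GCT GGC — ATG at 16, stop TAG at 46 → 33 nt.
Frame +2: CGG ACA TTA CAT CTA TGC TTT TCC ATC CAT GTT ATT GCA CCG CCT AGT AAG TTG ATG CTG GCA — no ATG→stop ORF.
Frame +3: GGA CAT TAC ATC TAT GCT TTT CCA TCC ATG TTA TTG CAC CGC CTA GTA AGT TGA TGC TGG CAT — ATG at 30, stop TGA at 54 → 27 nt.
Frame -1: ATG CCA GCA TCA ACT TAC TAG GCG GTG CAA TAA CAT GGA TGG AAA AGC ATA GAT GTA ATG TCC — ATG at 1, stop TAG at 19 → 21 nt.
Frame -2: TGC CAG CAT CAA CTT ACT AGG CGG TGC AAT AAC ATG GAT GGA AAA GCA TAG ATG TAA TGT CCG — ATG at 35, stop TAG at 50 → 18 nt; ATG at 53, stop TAA at 56 → 6 nt.
Frame -3: GCC AGC ATC AAC TTA CTA GGC GGT GCA ATA ACA TGG ATG GAA AAG CAT AGA TGT AAT GTC CGA — no ATG→stop ORF.
Frame +1 has an ORF of 33 nucleotides (positions 16–48) ≥ 30, so yes.

yes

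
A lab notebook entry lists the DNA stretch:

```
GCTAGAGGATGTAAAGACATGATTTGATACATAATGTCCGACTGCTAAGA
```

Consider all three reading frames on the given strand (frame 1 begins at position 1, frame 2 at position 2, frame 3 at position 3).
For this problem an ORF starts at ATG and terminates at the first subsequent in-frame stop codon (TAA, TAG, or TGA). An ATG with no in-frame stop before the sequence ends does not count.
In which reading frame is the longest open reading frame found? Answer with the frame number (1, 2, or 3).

1

Frame 1: GCT AGA GGA TGT AAA GAC ATG ATT TGA TAC ATA ATG TCC GAC TGC TAA — ATG at 19, stop TGA at 25 → 9 nt; ATG at 34, stop TAA at 46 → 15 nt.
Frame 2: CTA GAG GAT GTA AAG ACA TGA TTT GAT ACA TAA TGT CCG ACT GCT AAG — no ATG→stop ORF.
Frame 3: TAG AGG ATG TAA AGA CAT GAT TTG ATA CAT AAT GTC CGA CTG CTA AGA — ATG at 9, stop TAA at 12 → 6 nt.
Longest ORF is 15 nt in frame 1 (positions 34–48).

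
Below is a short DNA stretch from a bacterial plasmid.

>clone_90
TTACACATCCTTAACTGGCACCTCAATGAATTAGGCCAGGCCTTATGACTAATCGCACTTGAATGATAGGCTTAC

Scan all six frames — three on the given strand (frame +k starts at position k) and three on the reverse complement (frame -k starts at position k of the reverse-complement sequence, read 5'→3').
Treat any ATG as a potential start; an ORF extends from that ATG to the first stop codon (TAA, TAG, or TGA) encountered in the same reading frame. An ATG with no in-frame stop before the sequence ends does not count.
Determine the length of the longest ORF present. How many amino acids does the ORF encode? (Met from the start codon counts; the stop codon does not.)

Reverse complement (5'→3'): GTAAGCCTATCATTCAAGTGCGATTAGTCATAAGGCCTGGCCTAATTCATTGAGGTGCCAGTTAAGGATGTGTAA
Frame +1: TTA CAC ATC CTT AAC TGG CAC CTC AAT GAA TTA GGC CAG GCC TTA TGA CTA ATC GCA CTT GAA TGA TAG GCT TAC — no ATG→stop ORF.
Frame +2: TAC ACA TCC TTA ACT GGC ACC TCA ATG AAT TAG GCC AGG CCT TAT GAC TAA TCG CAC TTG AAT GAT AGG CTT — ATG at 26, stop TAG at 32 → 9 nt.
Frame +3: ACA CAT CCT TAA CTG GCA CCT CAA TGA ATT AGG CCA GGC CTT ATG ACT AAT CGC ACT TGA ATG ATA GGC TTA — ATG at 45, stop TGA at 60 → 18 nt.
Frame -1: GTA AGC CTA TCA TTC AAG TGC GAT TAG TCA TAA GGC CTG GCC TAA TTC ATT GAG GTG CCA GTT AAG GAT GTG TAA — no ATG→stop ORF.
Frame -2: TAA GCC TAT CAT TCA AGT GCG ATT AGT CAT AAG GCC TGG CCT AAT TCA TTG AGG TGC CAG TTA AGG ATG TGT — no ATG→stop ORF.
Frame -3: AAG CCT ATC ATT CAA GTG CGA TTA GTC ATA AGG CCT GGC CTA ATT CAT TGA GGT GCC AGT TAA GGA TGT GTA — no ATG→stop ORF.
Longest: frame +3, positions 45–62, 18 nt = 6 codons = 5 aa. → 5 amino acids.

5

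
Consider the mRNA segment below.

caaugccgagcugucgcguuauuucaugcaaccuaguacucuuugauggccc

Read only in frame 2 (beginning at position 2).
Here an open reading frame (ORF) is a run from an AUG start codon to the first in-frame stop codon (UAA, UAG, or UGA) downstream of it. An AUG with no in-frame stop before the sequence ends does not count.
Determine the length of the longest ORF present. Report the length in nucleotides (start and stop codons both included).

21

Frame 2: AAU GCC GAG CUG UCG CGU UAU UUC AUG CAA CCU AGU ACU CUU UGA UGG CCC — AUG at 26, stop UGA at 44 → 21 nt.
Longest: frame 2, positions 26–46, 21 nt = 7 codons = 6 aa. → 21 nucleotides.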